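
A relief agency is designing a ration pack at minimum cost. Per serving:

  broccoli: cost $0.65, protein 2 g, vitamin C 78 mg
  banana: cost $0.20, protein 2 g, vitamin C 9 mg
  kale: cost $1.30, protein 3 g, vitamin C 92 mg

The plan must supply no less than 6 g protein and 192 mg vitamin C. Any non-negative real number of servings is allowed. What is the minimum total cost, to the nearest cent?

Compare the cost at each extreme point of the feasible region.
broccoli only: max(6/2, 192/78) = 3 servings → $1.95.
banana only: max(6/2, 192/9) = 21.33 servings → $4.27.
kale only: max(6/3, 192/92) = 2.087 servings → $2.71.
broccoli + banana with both tight: 2.391 servings and 0.6087 servings → $1.68.
broccoli + kale with both tight: 0.48 servings and 1.68 servings → $2.50.
banana + kale: the both-tight solution has a negative serving — not a feasible corner.
Cheapest feasible corner: $1.68.

$1.68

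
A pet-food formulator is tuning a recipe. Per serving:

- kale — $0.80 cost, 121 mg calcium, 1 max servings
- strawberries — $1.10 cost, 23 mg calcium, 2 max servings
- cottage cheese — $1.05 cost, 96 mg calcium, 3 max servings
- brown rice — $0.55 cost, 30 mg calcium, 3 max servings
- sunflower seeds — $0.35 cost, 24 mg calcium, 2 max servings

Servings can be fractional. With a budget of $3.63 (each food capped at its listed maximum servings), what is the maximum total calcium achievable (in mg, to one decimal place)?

Calcium per dollar: kale 151.2, cottage cheese 91.43, sunflower seeds 68.57, brown rice 54.55, strawberries 20.91.
Take 1 serving of kale: spends $0.80, +121.0 mg calcium (running total 121.0 mg).
Take 2.695 servings of cottage cheese: spends $2.83, +258.7 mg calcium (running total 379.7 mg).
Filling greedily by calcium-per-dollar is optimal for one linear limit, giving 379.7 mg.

379.7 mg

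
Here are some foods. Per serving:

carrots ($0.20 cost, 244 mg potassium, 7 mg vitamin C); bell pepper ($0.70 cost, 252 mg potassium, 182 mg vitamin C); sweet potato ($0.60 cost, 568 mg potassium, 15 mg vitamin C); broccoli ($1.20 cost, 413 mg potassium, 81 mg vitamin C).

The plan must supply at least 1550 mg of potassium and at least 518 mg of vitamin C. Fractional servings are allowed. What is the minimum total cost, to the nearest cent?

Two binding constraints pin down two serving amounts, so the optimal mix uses at most two foods. The candidates are each food alone (scaled to the tighter of potassium/vitamin C) and each pair with both constraints tight.
carrots only: max(1550/244, 518/7) = 74 servings → $14.80.
bell pepper only: max(1550/252, 518/182) = 6.151 servings → $4.31.
sweet potato only: max(1550/568, 518/15) = 34.53 servings → $20.72.
broccoli only: max(1550/413, 518/81) = 6.395 servings → $7.67.
carrots + bell pepper with both tight: 3.554 servings and 2.709 servings → $2.61.
carrots + sweet potato: the both-tight solution has a negative serving — not a feasible corner.
carrots + broccoli with both targets exact would need a negative amount; discard.
bell pepper + sweet potato with both tight: 2.721 servings and 1.522 servings → $2.82.
bell pepper + broccoli with both tight: 1.614 servings and 2.768 servings → $4.45.
sweet potato + broccoli with both targets exact would need a negative amount; discard.
So the least-cost plan costs $2.61.

$2.61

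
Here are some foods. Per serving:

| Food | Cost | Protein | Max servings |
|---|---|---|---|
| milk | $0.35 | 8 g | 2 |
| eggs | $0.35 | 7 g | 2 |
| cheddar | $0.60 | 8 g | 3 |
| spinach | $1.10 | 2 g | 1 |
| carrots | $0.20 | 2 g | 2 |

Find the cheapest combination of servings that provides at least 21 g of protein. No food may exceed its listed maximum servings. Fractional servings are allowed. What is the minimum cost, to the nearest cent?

Cost per g of protein: milk $0.0437, eggs $0.0500, cheddar $0.0750, carrots $0.1000, spinach $0.5500.
Take 2 servings of milk: +16.0 g protein for $0.70 (total $0.70, still need 5.0 g).
Take 0.7143 servings of eggs: +5.0 g protein for $0.25 (total $0.95, still need 0.0 g).
Filling from the cheapest source first is optimal under one linear minimum: $0.95.

$0.95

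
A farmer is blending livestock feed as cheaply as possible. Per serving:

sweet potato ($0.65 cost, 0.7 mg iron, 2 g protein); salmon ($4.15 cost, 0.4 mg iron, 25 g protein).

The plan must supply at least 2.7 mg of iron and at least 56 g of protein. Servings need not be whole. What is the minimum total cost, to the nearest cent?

sweet potato only: max(2.7/0.7, 56/2) = 28 servings → $18.20.
salmon only: max(2.7/0.4, 56/25) = 6.75 servings → $28.01.
sweet potato + salmon with both tight: 2.701 servings and 2.024 servings → $10.15.
So the least-cost plan costs $10.15.

$10.15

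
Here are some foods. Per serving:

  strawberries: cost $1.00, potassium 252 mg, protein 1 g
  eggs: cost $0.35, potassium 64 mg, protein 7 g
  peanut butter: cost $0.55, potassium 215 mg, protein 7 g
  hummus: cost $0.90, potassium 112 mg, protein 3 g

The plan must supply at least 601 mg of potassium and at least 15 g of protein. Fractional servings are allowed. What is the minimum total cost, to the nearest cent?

$1.54

A basic optimal solution has at most two foods positive. Try each food alone and each pair with both targets met exactly.
strawberries only: max(601/252, 15/1) = 15 servings → $15.00.
eggs only: max(601/64, 15/7) = 9.391 servings → $3.29.
peanut butter only: max(601/215, 15/7) = 2.795 servings → $1.54.
hummus only: max(601/112, 15/3) = 5.366 servings → $4.83.
strawberries + eggs with both tight: 1.91 servings and 1.87 servings → $2.56.
strawberries + peanut butter with both tight: 0.634 servings and 2.052 servings → $1.76.
strawberries + hummus with both tight: 0.191 servings and 4.936 servings → $4.63.
eggs + peanut butter: intersection lies outside the first quadrant.
eggs + hummus with both targets exact would need a negative amount; discard.
peanut butter + hummus with both targets exact would need a negative amount; discard.
So the least-cost plan costs $1.54.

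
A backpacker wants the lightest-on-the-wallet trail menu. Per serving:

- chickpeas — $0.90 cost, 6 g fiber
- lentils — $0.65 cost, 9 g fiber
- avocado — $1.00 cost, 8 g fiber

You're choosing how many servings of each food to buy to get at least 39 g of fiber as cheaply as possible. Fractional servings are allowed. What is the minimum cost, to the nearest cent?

$2.82

Cost per g of fiber: lentils $0.0722, avocado $0.1250, chickpeas $0.1500.
With no serving limits, use only lentils: 39 g / 9 g = 4.333 servings × $0.65 = $2.82.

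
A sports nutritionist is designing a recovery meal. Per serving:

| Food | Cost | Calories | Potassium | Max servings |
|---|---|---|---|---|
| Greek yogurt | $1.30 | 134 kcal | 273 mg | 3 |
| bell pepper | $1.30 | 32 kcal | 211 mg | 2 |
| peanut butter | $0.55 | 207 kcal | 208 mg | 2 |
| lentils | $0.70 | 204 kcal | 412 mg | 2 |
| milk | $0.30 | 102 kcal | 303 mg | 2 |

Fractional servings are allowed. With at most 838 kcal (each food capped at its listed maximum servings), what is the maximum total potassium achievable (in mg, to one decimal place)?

2186.3 mg

Potassium per kcal: bell pepper 6.594, milk 2.971, Greek yogurt 2.037, lentils 2.02, peanut butter 1.005.
Take 2 servings of bell pepper: uses 64 kcal, +422.0 mg potassium (running total 422.0 mg).
Take 2 servings of milk: uses 204 kcal, +606.0 mg potassium (running total 1028.0 mg).
Take 3 servings of Greek yogurt: uses 402 kcal, +819.0 mg potassium (running total 1847.0 mg).
Take 0.8235 servings of lentils: uses 168 kcal, +339.3 mg potassium (running total 2186.3 mg).
Greedy by best ratio exhausts the calories allowance optimally: 2186.3 mg.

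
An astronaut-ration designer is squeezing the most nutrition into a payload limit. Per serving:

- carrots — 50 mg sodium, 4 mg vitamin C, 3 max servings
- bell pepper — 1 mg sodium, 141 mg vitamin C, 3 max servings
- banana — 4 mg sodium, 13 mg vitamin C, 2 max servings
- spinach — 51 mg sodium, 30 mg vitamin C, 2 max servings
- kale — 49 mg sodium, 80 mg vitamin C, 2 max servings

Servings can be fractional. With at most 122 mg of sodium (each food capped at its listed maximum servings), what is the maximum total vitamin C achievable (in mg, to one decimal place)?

616.6 mg

Vitamin C per mg sodium: bell pepper 141, banana 3.25, kale 1.633, spinach 0.5882, carrots 0.08.
Take 3 servings of bell pepper: uses 3 mg sodium, +423.0 mg vitamin C (running total 423.0 mg).
Take 2 servings of banana: uses 8 mg sodium, +26.0 mg vitamin C (running total 449.0 mg).
Take 2 servings of kale: uses 98 mg sodium, +160.0 mg vitamin C (running total 609.0 mg).
Take 0.2549 servings of spinach: uses 13 mg sodium, +7.6 mg vitamin C (running total 616.6 mg).
Filling greedily by vitamin C-per-mg sodium is optimal for one linear limit, giving 616.6 mg.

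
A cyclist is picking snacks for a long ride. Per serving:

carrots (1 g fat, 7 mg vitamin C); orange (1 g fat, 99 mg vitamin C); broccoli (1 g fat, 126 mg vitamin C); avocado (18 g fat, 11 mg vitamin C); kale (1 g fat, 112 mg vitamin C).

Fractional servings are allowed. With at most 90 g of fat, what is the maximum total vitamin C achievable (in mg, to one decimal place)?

Vitamin C per g fat: broccoli 126, kale 112, orange 99, carrots 7, avocado 0.6111.
With no serving limits, spend the whole fat allowance on broccoli: 90 g / 1 g × 126 mg = 11340.0 mg.

11340.0 mg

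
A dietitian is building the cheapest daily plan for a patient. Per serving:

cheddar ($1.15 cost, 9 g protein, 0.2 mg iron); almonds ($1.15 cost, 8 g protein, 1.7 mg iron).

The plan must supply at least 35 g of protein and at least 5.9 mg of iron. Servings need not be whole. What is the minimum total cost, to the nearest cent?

$4.90

Check every corner: each single food scaled to meet both minima, and each pair solved so both constraints bind.
cheddar only: max(35/9, 5.9/0.2) = 29.5 servings → $33.92.
almonds only: max(35/8, 5.9/1.7) = 4.375 servings → $5.03.
cheddar + almonds with both tight: 0.8978 servings and 3.365 servings → $4.90.
So the least-cost plan costs $4.90.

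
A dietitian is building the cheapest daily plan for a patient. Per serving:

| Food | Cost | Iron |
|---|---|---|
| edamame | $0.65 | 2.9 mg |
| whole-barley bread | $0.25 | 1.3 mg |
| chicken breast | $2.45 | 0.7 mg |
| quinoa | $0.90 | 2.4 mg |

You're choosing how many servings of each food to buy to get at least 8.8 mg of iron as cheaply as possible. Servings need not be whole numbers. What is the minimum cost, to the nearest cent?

$1.69

Cost per mg of iron: whole-barley bread $0.1923, edamame $0.2241, quinoa $0.3750, chicken breast $3.5000.
With no serving limits, use only whole-barley bread: 8.8 mg / 1.3 mg = 6.769 servings × $0.25 = $1.69.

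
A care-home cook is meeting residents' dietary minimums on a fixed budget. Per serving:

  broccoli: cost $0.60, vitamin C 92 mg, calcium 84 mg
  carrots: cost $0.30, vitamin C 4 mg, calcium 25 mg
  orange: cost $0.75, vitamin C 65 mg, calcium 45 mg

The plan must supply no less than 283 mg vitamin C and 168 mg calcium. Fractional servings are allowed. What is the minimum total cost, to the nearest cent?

$1.85

A basic optimal solution has at most two foods positive. Try each food alone and each pair with both targets met exactly.
broccoli only: max(283/92, 168/84) = 3.076 servings → $1.85.
carrots only: max(283/4, 168/25) = 70.75 servings → $21.23.
orange only: max(283/65, 168/45) = 4.354 servings → $3.27.
broccoli + carrots: intersection lies outside the first quadrant.
broccoli + orange: intersection lies outside the first quadrant.
carrots + orange with both targets exact would need a negative amount; discard.
Cheapest feasible corner: $1.85.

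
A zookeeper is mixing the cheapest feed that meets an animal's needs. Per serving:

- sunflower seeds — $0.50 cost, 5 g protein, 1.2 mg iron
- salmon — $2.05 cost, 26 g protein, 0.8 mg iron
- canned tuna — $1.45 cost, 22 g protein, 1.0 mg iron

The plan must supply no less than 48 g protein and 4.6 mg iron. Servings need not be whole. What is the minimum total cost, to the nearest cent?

$3.59

For a min-cost LP with two ≥-constraints, a basic feasible solution has at most two positive variables.
sunflower seeds only: max(48/5, 4.6/1.2) = 9.6 servings → $4.80.
salmon only: max(48/26, 4.6/0.8) = 5.75 servings → $11.79.
canned tuna only: max(48/22, 4.6/1.0) = 4.6 servings → $6.67.
sunflower seeds + salmon with both tight: 2.985 servings and 1.272 servings → $4.10.
sunflower seeds + canned tuna with both tight: 2.486 servings and 1.617 servings → $3.59.
salmon + canned tuna with both targets exact would need a negative amount; discard.
Cheapest feasible corner: $3.59.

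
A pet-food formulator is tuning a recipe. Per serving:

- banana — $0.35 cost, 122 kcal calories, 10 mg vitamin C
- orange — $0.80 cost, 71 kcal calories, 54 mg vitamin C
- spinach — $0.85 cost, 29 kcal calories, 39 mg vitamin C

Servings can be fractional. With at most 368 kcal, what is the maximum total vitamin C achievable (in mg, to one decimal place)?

Vitamin C per kcal: spinach 1.345, orange 0.7606, banana 0.08197.
With no serving limits, spend the whole calories allowance on spinach: 368 kcal / 29 kcal × 39 mg = 494.9 mg.

494.9 mg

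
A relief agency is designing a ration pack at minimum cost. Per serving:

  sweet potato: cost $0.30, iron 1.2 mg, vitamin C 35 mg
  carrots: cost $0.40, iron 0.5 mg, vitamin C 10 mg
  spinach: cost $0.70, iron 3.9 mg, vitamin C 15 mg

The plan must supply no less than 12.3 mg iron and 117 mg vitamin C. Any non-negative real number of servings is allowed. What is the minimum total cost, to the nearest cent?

$2.40

Check every corner: each single food scaled to meet both minima, and each pair solved so both constraints bind.
sweet potato only: max(12.3/1.2, 117/35) = 10.25 servings → $3.08.
carrots only: max(12.3/0.5, 117/10) = 24.6 servings → $9.84.
spinach only: max(12.3/3.9, 117/15) = 7.8 servings → $5.46.
sweet potato + carrots: the both-tight solution has a negative serving — not a feasible corner.
sweet potato + spinach with both tight: 2.294 servings and 2.448 servings → $2.40.
carrots + spinach with both tight: 8.629 servings and 2.048 servings → $4.88.
Cheapest feasible corner: $2.40.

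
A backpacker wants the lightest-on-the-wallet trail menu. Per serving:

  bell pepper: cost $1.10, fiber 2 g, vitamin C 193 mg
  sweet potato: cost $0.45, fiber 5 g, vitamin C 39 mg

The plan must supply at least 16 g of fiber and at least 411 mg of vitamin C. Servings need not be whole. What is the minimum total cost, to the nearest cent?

At the optimum either one food covers both requirements or two foods hit both targets exactly; no other combination can be cheaper.
bell pepper only: max(16/2, 411/193) = 8 servings → $8.80.
sweet potato only: max(16/5, 411/39) = 10.54 servings → $4.74.
bell pepper + sweet potato with both tight: 1.613 servings and 2.555 servings → $2.92.
The minimum over all feasible corners is $2.92.

$2.92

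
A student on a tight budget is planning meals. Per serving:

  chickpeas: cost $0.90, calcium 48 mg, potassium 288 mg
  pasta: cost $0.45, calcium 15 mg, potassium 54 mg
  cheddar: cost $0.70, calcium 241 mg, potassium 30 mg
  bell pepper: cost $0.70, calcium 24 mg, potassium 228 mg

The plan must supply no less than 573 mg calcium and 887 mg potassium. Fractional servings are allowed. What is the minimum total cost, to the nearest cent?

$3.86

Check every corner: each single food scaled to meet both minima, and each pair solved so both constraints bind.
chickpeas only: max(573/48, 887/288) = 11.94 servings → $10.74.
pasta only: max(573/15, 887/54) = 38.2 servings → $17.19.
cheddar only: max(573/241, 887/30) = 29.57 servings → $20.70.
bell pepper only: max(573/24, 887/228) = 23.88 servings → $16.71.
chickpeas + pasta: the both-tight solution has a negative serving — not a feasible corner.
chickpeas + cheddar with both tight: 2.892 servings and 1.802 servings → $3.86.
chickpeas + bell pepper with both targets exact would need a negative amount; discard.
pasta + cheddar with both tight: 15.65 servings and 1.404 servings → $8.02.
pasta + bell pepper: the both-tight solution has a negative serving — not a feasible corner.
cheddar + bell pepper with both tight: 2.017 servings and 3.625 servings → $3.95.
The minimum over all feasible corners is $3.86.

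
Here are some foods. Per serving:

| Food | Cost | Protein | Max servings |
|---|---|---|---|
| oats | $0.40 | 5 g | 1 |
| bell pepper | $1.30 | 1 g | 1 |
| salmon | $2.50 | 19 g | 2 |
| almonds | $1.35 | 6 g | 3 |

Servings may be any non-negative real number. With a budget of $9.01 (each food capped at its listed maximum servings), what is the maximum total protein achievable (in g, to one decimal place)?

59.0 g

Protein per dollar: oats 12.5, salmon 7.6, almonds 4.444, bell pepper 0.7692.
Take 1 serving of oats: spends $0.40, +5.0 g protein (running total 5.0 g).
Take 2 servings of salmon: spends $5.00, +38.0 g protein (running total 43.0 g).
Take 2.674 servings of almonds: spends $3.61, +16.0 g protein (running total 59.0 g).
Greedy by best ratio exhausts the cost allowance optimally: 59.0 g.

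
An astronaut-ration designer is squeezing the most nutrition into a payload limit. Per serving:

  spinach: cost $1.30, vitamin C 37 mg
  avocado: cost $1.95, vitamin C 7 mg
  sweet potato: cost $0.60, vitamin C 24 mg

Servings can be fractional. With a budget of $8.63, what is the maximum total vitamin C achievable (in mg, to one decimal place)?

345.2 mg

Vitamin C per dollar: sweet potato 40, spinach 28.46, avocado 3.59.
With no serving limits, spend the whole cost allowance on sweet potato: $8.63 / $0.60 × 24 mg = 345.2 mg.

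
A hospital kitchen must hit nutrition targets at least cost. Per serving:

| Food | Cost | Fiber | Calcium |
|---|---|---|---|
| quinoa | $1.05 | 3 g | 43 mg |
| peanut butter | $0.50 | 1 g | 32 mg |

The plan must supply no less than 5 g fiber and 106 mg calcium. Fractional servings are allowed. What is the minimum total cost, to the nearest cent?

At the optimum either one food covers both requirements or two foods hit both targets exactly; no other combination can be cheaper.
quinoa only: max(5/3, 106/43) = 2.465 servings → $2.59.
peanut butter only: max(5/1, 106/32) = 5 servings → $2.50.
quinoa + peanut butter with both tight: 1.019 servings and 1.943 servings → $2.04.
Cheapest feasible corner: $2.04.

$2.04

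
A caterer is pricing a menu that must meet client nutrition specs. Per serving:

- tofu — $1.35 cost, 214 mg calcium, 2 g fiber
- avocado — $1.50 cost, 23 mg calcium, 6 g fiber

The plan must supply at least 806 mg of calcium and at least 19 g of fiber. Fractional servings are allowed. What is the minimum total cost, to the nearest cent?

$7.77

A basic optimal solution has at most two foods positive. Try each food alone and each pair with both targets met exactly.
tofu only: max(806/214, 19/2) = 9.5 servings → $12.82.
avocado only: max(806/23, 19/6) = 35.04 servings → $52.57.
tofu + avocado with both tight: 3.553 servings and 1.982 servings → $7.77.
So the least-cost plan costs $7.77.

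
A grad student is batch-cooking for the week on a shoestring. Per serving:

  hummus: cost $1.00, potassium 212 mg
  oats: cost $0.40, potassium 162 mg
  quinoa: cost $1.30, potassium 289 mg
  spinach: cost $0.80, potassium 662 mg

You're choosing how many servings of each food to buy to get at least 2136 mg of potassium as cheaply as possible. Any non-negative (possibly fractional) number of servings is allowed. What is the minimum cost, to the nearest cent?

$2.58

Cost per mg of potassium: spinach $0.0012, oats $0.0025, quinoa $0.0045, hummus $0.0047.
With no serving limits, use only spinach: 2136 mg / 662 mg = 3.227 servings × $0.80 = $2.58.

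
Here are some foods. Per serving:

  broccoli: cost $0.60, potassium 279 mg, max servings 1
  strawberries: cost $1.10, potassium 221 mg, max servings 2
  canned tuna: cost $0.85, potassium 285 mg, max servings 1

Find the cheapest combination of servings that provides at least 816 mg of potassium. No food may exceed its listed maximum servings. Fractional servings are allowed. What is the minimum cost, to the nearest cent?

Cost per mg of potassium: broccoli $0.0022, canned tuna $0.0030, strawberries $0.0050.
Take 1 serving of broccoli: +279.0 mg potassium for $0.60 (total $0.60, still need 537.0 mg).
Take 1 serving of canned tuna: +285.0 mg potassium for $0.85 (total $1.45, still need 252.0 mg).
Take 1.14 servings of strawberries: +252.0 mg potassium for $1.25 (total $2.70, still need 0.0 mg).
Filling from the cheapest source first is optimal under one linear minimum: $2.70.

$2.70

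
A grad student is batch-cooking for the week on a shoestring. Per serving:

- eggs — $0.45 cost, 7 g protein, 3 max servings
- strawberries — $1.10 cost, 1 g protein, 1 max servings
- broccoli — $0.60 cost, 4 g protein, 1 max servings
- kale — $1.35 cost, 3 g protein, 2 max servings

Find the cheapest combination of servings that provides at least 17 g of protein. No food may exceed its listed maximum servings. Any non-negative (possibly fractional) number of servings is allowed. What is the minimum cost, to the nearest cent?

$1.09

Cost per g of protein: eggs $0.0643, broccoli $0.1500, kale $0.4500, strawberries $1.1000.
Take 2.429 servings of eggs: +17.0 g protein for $1.09 (total $1.09, still need 0.0 g).
Filling from the cheapest source first is optimal under one linear minimum: $1.09.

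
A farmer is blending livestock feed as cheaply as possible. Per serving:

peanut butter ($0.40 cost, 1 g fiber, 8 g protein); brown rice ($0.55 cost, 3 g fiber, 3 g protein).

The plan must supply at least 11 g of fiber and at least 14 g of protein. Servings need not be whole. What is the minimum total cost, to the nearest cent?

$2.11

Check every corner: each single food scaled to meet both minima, and each pair solved so both constraints bind.
peanut butter only: max(11/1, 14/8) = 11 servings → $4.40.
brown rice only: max(11/3, 14/3) = 4.667 servings → $2.57.
peanut butter + brown rice with both tight: 0.4286 servings and 3.524 servings → $2.11.
Cheapest feasible corner: $2.11.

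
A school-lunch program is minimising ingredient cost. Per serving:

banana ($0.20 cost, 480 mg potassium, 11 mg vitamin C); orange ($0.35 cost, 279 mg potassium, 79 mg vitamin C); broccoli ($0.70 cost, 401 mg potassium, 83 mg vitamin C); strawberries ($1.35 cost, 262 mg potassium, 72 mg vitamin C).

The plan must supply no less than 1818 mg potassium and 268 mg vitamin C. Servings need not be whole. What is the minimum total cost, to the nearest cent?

banana only: max(1818/480, 268/11) = 24.36 servings → $4.87.
orange only: max(1818/279, 268/79) = 6.516 servings → $2.28.
broccoli only: max(1818/401, 268/83) = 4.534 servings → $3.17.
strawberries only: max(1818/262, 268/72) = 6.939 servings → $9.37.
banana + orange with both tight: 1.976 servings and 3.117 servings → $1.49.
banana + broccoli with both tight: 1.226 servings and 3.066 servings → $2.39.
banana + strawberries with both tight: 1.916 servings and 3.43 servings → $5.01.
orange + broccoli with both targets exact would need a negative amount; discard.
orange + strawberries: intersection lies outside the first quadrant.
broccoli + strawberries: the both-tight solution has a negative serving — not a feasible corner.
So the least-cost plan costs $1.49.

$1.49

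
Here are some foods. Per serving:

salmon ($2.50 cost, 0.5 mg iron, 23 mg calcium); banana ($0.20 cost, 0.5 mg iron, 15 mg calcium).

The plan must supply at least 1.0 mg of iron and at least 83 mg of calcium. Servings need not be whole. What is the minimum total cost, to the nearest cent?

With two linear requirements the optimum uses one or two foods; enumerate the corners.
salmon only: max(1.0/0.5, 83/23) = 3.609 servings → $9.02.
banana only: max(1.0/0.5, 83/15) = 5.533 servings → $1.11.
salmon + banana: intersection lies outside the first quadrant.
So the least-cost plan costs $1.11.

$1.11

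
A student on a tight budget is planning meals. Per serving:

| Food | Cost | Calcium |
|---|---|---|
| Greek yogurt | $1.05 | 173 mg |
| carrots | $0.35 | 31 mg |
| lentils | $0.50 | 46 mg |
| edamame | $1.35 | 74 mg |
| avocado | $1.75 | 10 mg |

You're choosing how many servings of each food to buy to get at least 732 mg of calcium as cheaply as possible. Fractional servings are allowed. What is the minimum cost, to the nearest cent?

Cost per mg of calcium: Greek yogurt $0.0061, lentils $0.0109, carrots $0.0113, edamame $0.0182, avocado $0.1750.
With no serving limits, use only Greek yogurt: 732 mg / 173 mg = 4.231 servings × $1.05 = $4.44.

$4.44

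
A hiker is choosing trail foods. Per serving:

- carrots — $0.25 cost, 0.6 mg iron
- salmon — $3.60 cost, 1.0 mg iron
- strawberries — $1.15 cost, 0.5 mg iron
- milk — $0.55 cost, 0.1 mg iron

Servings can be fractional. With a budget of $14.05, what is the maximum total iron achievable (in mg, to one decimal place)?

Iron per dollar: carrots 2.4, strawberries 0.4348, salmon 0.2778, milk 0.1818.
With no serving limits, spend the whole cost allowance on carrots: $14.05 / $0.25 × 0.6 mg = 33.7 mg.

33.7 mg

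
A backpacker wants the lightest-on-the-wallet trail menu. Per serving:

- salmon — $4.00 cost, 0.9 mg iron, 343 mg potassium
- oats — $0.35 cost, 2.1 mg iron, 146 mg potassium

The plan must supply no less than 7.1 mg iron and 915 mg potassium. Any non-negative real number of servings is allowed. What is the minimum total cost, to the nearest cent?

Two binding constraints pin down two serving amounts, so the optimal mix uses at most two foods. The candidates are each food alone (scaled to the tighter of iron/potassium) and each pair with both constraints tight.
salmon only: max(7.1/0.9, 915/343) = 7.889 servings → $31.56.
oats only: max(7.1/2.1, 915/146) = 6.267 servings → $2.19.
salmon + oats with both tight: 1.503 servings and 2.737 servings → $6.97.
So the least-cost plan costs $2.19.

$2.19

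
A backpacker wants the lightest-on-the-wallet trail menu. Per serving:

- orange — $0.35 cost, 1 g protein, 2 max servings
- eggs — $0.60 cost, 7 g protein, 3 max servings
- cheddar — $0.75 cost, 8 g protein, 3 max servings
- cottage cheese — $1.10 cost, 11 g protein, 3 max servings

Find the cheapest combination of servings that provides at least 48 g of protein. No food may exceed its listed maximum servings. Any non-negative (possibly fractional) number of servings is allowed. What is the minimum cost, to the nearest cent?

Cost per g of protein: eggs $0.0857, cheddar $0.0938, cottage cheese $0.1000, orange $0.3500.
Take 3 servings of eggs: +21.0 g protein for $1.80 (total $1.80, still need 27.0 g).
Take 3 servings of cheddar: +24.0 g protein for $2.25 (total $4.05, still need 3.0 g).
Take 0.2727 servings of cottage cheese: +3.0 g protein for $0.30 (total $4.35, still need 0.0 g).
Filling from the cheapest source first is optimal under one linear minimum: $4.35.

$4.35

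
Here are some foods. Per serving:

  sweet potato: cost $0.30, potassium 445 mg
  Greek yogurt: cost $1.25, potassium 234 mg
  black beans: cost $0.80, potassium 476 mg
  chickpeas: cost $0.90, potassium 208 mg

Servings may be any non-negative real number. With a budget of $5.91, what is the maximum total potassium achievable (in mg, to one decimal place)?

8766.5 mg

Potassium per dollar: sweet potato 1483, black beans 595, chickpeas 231.1, Greek yogurt 187.2.
With no serving limits, spend the whole cost allowance on sweet potato: $5.91 / $0.30 × 445 mg = 8766.5 mg.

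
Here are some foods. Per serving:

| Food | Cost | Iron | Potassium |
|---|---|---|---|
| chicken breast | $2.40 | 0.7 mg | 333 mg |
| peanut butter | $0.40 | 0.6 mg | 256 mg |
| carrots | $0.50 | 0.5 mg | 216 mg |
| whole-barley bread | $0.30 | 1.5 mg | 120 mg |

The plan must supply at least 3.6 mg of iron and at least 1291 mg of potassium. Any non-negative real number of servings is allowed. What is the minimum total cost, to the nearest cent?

Compare the cost at each extreme point of the feasible region.
chicken breast only: max(3.6/0.7, 1291/333) = 5.143 servings → $12.34.
peanut butter only: max(3.6/0.6, 1291/256) = 6 servings → $2.40.
carrots only: max(3.6/0.5, 1291/216) = 7.2 servings → $3.60.
whole-barley bread only: max(3.6/1.5, 1291/120) = 10.76 servings → $3.23.
chicken breast + peanut butter: intersection lies outside the first quadrant.
chicken breast + carrots: the both-tight solution has a negative serving — not a feasible corner.
chicken breast + whole-barley bread with both tight: 3.621 servings and 0.7102 servings → $8.90.
peanut butter + carrots with both targets exact would need a negative amount; discard.
peanut butter + whole-barley bread with both tight: 4.822 servings and 0.4712 servings → $2.07.
carrots + whole-barley bread with both tight: 5.699 servings and 0.5004 servings → $3.00.
So the least-cost plan costs $2.07.

$2.07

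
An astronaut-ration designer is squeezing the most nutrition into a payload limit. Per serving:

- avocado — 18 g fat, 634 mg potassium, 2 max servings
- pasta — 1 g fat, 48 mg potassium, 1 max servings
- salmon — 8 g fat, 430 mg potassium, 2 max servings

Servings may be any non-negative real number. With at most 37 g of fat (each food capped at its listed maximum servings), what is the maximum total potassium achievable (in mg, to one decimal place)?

1612.4 mg

Potassium per g fat: salmon 53.75, pasta 48, avocado 35.22.
Take 2 servings of salmon: uses 16 g fat, +860.0 mg potassium (running total 860.0 mg).
Take 1 serving of pasta: uses 1 g fat, +48.0 mg potassium (running total 908.0 mg).
Take 1.111 servings of avocado: uses 20 g fat, +704.4 mg potassium (running total 1612.4 mg).
Greedy by best ratio exhausts the fat allowance optimally: 1612.4 mg.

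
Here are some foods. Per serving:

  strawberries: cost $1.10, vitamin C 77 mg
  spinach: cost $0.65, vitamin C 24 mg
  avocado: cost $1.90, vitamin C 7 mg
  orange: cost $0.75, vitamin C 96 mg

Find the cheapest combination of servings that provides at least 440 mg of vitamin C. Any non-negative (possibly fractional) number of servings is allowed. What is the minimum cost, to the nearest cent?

$3.44

Cost per mg of vitamin C: orange $0.0078, strawberries $0.0143, spinach $0.0271, avocado $0.2714.
With no serving limits, use only orange: 440 mg / 96 mg = 4.583 servings × $0.75 = $3.44.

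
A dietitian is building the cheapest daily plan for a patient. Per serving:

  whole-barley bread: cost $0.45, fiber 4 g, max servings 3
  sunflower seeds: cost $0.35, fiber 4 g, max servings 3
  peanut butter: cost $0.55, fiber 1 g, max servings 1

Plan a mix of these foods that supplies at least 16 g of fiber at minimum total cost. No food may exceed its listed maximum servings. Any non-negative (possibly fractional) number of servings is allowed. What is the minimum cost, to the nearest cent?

$1.50

Cost per g of fiber: sunflower seeds $0.0875, whole-barley bread $0.1125, peanut butter $0.5500.
Take 3 servings of sunflower seeds: +12.0 g fiber for $1.05 (total $1.05, still need 4.0 g).
Take 1 serving of whole-barley bread: +4.0 g fiber for $0.45 (total $1.50, still need 0.0 g).
Filling from the cheapest source first is optimal under one linear minimum: $1.50.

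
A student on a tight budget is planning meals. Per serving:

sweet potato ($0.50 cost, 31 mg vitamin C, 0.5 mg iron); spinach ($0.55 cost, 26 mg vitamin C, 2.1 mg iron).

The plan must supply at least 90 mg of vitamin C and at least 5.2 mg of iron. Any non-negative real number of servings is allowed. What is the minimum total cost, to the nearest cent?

For a min-cost LP with two ≥-constraints, a basic feasible solution has at most two positive variables.
sweet potato only: max(90/31, 5.2/0.5) = 10.4 servings → $5.20.
spinach only: max(90/26, 5.2/2.1) = 3.462 servings → $1.90.
sweet potato + spinach with both tight: 1.033 servings and 2.23 servings → $1.74.
The minimum over all feasible corners is $1.74.

$1.74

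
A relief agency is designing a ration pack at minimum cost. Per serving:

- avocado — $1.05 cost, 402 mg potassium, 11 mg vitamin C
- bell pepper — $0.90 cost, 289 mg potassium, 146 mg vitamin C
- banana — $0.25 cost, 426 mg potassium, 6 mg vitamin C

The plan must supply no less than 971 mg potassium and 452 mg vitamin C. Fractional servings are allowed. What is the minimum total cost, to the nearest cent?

avocado only: max(971/402, 452/11) = 41.09 servings → $43.15.
bell pepper only: max(971/289, 452/146) = 3.36 servings → $3.02.
banana only: max(971/426, 452/6) = 75.33 servings → $18.83.
avocado + bell pepper with both tight: 0.2006 servings and 3.081 servings → $2.98.
avocado + banana: intersection lies outside the first quadrant.
bell pepper + banana with both tight: 3.088 servings and 0.1842 servings → $2.83.
The minimum over all feasible corners is $2.83.

$2.83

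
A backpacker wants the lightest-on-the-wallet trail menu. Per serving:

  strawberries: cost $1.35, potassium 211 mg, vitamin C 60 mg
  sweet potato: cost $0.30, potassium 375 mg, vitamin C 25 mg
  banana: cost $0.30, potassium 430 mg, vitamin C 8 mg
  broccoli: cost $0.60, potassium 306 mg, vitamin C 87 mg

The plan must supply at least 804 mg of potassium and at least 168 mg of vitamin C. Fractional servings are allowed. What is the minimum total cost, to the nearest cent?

$1.25

strawberries only: max(804/211, 168/60) = 3.81 servings → $5.14.
sweet potato only: max(804/375, 168/25) = 6.72 servings → $2.02.
banana only: max(804/430, 168/8) = 21 servings → $6.30.
broccoli only: max(804/306, 168/87) = 2.627 servings → $1.58.
strawberries + sweet potato with both tight: 2.491 servings and 0.7426 servings → $3.59.
strawberries + banana with both tight: 2.729 servings and 0.5305 servings → $3.84.
strawberries + broccoli with both targets exact would need a negative amount; discard.
sweet potato + banana: the both-tight solution has a negative serving — not a feasible corner.
sweet potato + broccoli with both tight: 0.7423 servings and 1.718 servings → $1.25.
banana + broccoli with both tight: 0.5303 servings and 1.882 servings → $1.29.
So the least-cost plan costs $1.25.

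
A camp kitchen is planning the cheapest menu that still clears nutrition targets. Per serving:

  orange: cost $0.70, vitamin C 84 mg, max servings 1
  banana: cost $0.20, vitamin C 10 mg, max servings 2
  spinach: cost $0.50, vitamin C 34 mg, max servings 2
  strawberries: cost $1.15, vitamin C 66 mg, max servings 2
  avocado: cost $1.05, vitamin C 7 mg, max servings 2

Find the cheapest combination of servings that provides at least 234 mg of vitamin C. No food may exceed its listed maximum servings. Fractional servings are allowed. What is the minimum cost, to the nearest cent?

$3.13

Cost per mg of vitamin C: orange $0.0083, spinach $0.0147, strawberries $0.0174, banana $0.0200, avocado $0.1500.
Take 1 serving of orange: +84.0 mg vitamin C for $0.70 (total $0.70, still need 150.0 mg).
Take 2 servings of spinach: +68.0 mg vitamin C for $1.00 (total $1.70, still need 82.0 mg).
Take 1.242 servings of strawberries: +82.0 mg vitamin C for $1.43 (total $3.13, still need 0.0 mg).
Greedy by cheapest-per-mg is optimal for a single linear constraint, so the minimum cost is $3.13.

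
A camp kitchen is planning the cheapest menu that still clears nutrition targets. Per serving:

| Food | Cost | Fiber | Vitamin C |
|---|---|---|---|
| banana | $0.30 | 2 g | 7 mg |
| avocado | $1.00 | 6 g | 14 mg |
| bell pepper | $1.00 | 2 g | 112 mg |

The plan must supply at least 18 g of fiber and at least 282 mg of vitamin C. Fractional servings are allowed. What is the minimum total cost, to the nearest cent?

With two linear requirements the optimum uses one or two foods; enumerate the corners.
banana only: max(18/2, 282/7) = 40.29 servings → $12.09.
avocado only: max(18/6, 282/14) = 20.14 servings → $20.14.
bell pepper only: max(18/2, 282/112) = 9 servings → $9.00.
banana + avocado: the both-tight solution has a negative serving — not a feasible corner.
banana + bell pepper with both tight: 6.914 servings and 2.086 servings → $4.16.
avocado + bell pepper with both tight: 2.255 servings and 2.236 servings → $4.49.
So the least-cost plan costs $4.16.

$4.16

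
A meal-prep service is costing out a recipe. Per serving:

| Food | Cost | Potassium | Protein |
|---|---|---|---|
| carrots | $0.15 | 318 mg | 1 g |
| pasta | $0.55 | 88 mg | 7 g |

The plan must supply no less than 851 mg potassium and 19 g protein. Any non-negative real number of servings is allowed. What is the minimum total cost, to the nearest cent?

With two linear requirements the optimum uses one or two foods; enumerate the corners.
carrots only: max(851/318, 19/1) = 19 servings → $2.85.
pasta only: max(851/88, 19/7) = 9.67 servings → $5.32.
carrots + pasta with both tight: 2.004 servings and 2.428 servings → $1.64.
Cheapest feasible corner: $1.64.

$1.64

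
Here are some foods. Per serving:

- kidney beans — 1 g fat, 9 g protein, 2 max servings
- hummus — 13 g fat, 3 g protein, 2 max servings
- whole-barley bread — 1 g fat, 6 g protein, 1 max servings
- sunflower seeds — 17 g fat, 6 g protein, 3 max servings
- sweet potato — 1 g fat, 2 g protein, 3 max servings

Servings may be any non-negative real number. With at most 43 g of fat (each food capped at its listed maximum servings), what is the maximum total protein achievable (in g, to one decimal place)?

Protein per g fat: kidney beans 9, whole-barley bread 6, sweet potato 2, sunflower seeds 0.3529, hummus 0.2308.
Take 2 servings of kidney beans: uses 2 g fat, +18.0 g protein (running total 18.0 g).
Take 1 serving of whole-barley bread: uses 1 g fat, +6.0 g protein (running total 24.0 g).
Take 3 servings of sweet potato: uses 3 g fat, +6.0 g protein (running total 30.0 g).
Take 2.176 servings of sunflower seeds: uses 37 g fat, +13.1 g protein (running total 43.1 g).
Greedy by best ratio exhausts the fat allowance optimally: 43.1 g.

43.1 g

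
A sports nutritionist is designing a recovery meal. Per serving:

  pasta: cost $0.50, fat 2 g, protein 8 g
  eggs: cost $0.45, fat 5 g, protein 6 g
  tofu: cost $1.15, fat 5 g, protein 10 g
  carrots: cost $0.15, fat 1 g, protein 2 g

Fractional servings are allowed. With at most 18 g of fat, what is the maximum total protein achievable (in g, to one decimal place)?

72.0 g

Protein per g fat: pasta 4, tofu 2, carrots 2, eggs 1.2.
With no serving limits, spend the whole fat allowance on pasta: 18 g / 2 g × 8 g = 72.0 g.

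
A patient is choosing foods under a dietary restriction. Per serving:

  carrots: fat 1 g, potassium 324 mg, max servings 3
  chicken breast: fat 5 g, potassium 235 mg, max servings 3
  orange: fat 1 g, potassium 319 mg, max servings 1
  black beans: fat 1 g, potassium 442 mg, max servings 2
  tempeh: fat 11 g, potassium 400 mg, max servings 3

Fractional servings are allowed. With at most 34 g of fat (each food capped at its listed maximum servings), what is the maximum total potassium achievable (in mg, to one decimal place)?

3352.7 mg

Potassium per g fat: black beans 442, carrots 324, orange 319, chicken breast 47, tempeh 36.36.
Take 2 servings of black beans: uses 2 g fat, +884.0 mg potassium (running total 884.0 mg).
Take 3 servings of carrots: uses 3 g fat, +972.0 mg potassium (running total 1856.0 mg).
Take 1 serving of orange: uses 1 g fat, +319.0 mg potassium (running total 2175.0 mg).
Take 3 servings of chicken breast: uses 15 g fat, +705.0 mg potassium (running total 2880.0 mg).
Take 1.182 servings of tempeh: uses 13 g fat, +472.7 mg potassium (running total 3352.7 mg).
Greedy by best ratio exhausts the fat allowance optimally: 3352.7 mg.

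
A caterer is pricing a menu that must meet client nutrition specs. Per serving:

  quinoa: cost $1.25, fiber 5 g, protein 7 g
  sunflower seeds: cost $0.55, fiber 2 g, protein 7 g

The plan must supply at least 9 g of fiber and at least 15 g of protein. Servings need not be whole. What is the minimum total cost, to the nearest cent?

$2.28

At the optimum either one food covers both requirements or two foods hit both targets exactly; no other combination can be cheaper.
quinoa only: max(9/5, 15/7) = 2.143 servings → $2.68.
sunflower seeds only: max(9/2, 15/7) = 4.5 servings → $2.48.
quinoa + sunflower seeds with both tight: 1.571 servings and 0.5714 servings → $2.28.
Cheapest feasible corner: $2.28.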